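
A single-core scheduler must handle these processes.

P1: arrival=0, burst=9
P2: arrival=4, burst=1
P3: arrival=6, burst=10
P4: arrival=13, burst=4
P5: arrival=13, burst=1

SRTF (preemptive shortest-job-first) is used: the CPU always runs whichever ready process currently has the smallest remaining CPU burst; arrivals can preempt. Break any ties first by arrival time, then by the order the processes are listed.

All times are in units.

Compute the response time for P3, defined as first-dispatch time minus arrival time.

Gantt: | P1 0-4 | P2 4-5 | P1 5-10 | P3 10-13 | P5 13-14 | P4 14-18 | P3 18-25 |
Completion: P1=10  P2=5  P3=25  P4=18  P5=14
Response(P3) = first start − arrival = 10 − 6 = 4

4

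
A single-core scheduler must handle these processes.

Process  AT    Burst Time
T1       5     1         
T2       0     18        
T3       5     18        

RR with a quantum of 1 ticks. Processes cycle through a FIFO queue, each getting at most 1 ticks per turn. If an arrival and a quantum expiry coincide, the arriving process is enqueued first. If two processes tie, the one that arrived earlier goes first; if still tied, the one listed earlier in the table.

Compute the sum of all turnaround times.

65

Gantt: | T2 0-5 | T1 5-6 | T3 6-7 | T2 7-8 | T3 8-9 | T2 9-10 | T3 10-11 | T2 11-12 | T3 12-13 | T2 13-14 | T3 14-15 | T2 15-16 | T3 16-17 | T2 17-18 | T3 18-19 | T2 19-20 | T3 20-21 | T2 21-22 | T3 22-23 | T2 23-24 | T3 24-25 | T2 25-26 | T3 26-27 | T2 27-28 | T3 28-29 | T2 29-30 | T3 30-31 | T2 31-32 | T3 32-37 |
Completion: T1=6  T2=32  T3=37
Turnaround (C−A): T1=1  T2=32  T3=32
Turnaround = completion − arrival: T1=1, T2=32, T3=32
Total turnaround = 1 + 32 + 32 = 65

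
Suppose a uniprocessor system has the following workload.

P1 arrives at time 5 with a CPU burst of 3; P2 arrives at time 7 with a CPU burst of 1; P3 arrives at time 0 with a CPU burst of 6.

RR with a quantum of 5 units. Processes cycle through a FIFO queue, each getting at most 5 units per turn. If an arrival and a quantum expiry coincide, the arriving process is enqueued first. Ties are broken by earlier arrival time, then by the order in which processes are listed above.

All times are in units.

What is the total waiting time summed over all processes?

5

Timeline: | P3 0-5 | P1 5-8 | P3 8-9 | P2 9-10 |
Completion: P1=8  P2=10  P3=9
Waiting = turnaround − burst: P1=0, P2=2, P3=3
Total waiting = 0 + 2 + 3 = 5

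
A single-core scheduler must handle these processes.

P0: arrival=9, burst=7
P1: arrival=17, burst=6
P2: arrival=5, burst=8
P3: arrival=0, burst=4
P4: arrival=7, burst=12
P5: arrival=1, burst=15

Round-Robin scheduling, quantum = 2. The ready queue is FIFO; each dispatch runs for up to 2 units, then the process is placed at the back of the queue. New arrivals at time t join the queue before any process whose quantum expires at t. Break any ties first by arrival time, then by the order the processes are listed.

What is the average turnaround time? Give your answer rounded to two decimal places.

Timeline: | P3 0-2 | P5 2-4 | P3 4-6 | P5 6-8 | P2 8-10 | P4 10-12 | P5 12-14 | P0 14-16 | P2 16-18 | P4 18-20 | P5 20-22 | P0 22-24 | P1 24-26 | P2 26-28 | P4 28-30 | P5 30-32 | P0 32-34 | P1 34-36 | P2 36-38 | P4 38-40 | P5 40-42 | P0 42-43 | P1 43-45 | P4 45-47 | P5 47-49 | P4 49-51 | P5 51-52 |
Completion: P0=43  P1=45  P2=38  P3=6  P4=51  P5=52
Turnaround times: P0=34, P1=28, P2=33, P3=6, P4=44, P5=51
Average turnaround = (34+28+33+6+44+51) / 6 = 196/6 = 32.67

32.67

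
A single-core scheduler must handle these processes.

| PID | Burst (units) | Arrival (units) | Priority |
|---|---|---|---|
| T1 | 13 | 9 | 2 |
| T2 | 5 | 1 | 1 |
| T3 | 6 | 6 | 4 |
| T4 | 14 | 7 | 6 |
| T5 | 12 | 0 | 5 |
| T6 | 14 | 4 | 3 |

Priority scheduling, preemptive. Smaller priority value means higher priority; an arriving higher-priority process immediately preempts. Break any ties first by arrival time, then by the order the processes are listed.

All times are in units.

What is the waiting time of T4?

43

Gantt: | T5 0-1 | T2 1-6 | T6 6-9 | T1 9-22 | T6 22-33 | T3 33-39 | T5 39-50 | T4 50-64 |
Completion: T1=22  T2=6  T3=39  T4=64  T5=50  T6=33
Turnaround (C−A): T1=13  T2=5  T3=33  T4=57  T5=50  T6=29
Waiting(T4) = turnaround − burst = 57 − 14 = 43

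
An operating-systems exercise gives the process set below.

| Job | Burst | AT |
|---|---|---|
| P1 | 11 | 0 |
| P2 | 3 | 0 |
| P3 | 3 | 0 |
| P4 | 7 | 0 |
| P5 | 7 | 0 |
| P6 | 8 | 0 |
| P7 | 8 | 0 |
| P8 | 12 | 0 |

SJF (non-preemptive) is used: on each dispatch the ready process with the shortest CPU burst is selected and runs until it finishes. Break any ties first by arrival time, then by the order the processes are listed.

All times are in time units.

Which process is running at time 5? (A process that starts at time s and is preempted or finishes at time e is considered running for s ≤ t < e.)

P3

Schedule: | P2 0-3 | P3 3-6 | P4 6-13 | P5 13-20 | P6 20-28 | P7 28-36 | P1 36-47 | P8 47-59 |
Completion: P1=47  P2=3  P3=6  P4=13  P5=20  P6=28  P7=36  P8=59
Turnaround (C−A): P1=47  P2=3  P3=6  P4=13  P5=20  P6=28  P7=36  P8=59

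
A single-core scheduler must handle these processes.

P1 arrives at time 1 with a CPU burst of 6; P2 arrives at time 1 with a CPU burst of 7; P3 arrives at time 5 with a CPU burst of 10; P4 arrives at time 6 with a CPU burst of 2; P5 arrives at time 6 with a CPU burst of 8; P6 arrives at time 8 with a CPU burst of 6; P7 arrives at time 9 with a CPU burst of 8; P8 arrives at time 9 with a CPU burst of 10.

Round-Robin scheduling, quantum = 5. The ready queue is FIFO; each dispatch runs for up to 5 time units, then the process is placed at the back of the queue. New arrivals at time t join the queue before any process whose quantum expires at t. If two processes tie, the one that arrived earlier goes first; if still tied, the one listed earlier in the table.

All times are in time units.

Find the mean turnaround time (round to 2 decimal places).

Gantt: | idle 0-1 | P1 1-6 | P2 6-11 | P3 11-16 | P4 16-18 | P5 18-23 | P1 23-24 | P6 24-29 | P7 29-34 | P8 34-39 | P2 39-41 | P3 41-46 | P5 46-49 | P6 49-50 | P7 50-53 | P8 53-58 |
Completion: P1=24  P2=41  P3=46  P4=18  P5=49  P6=50  P7=53  P8=58
Turnaround (C−A): P1=23  P2=40  P3=41  P4=12  P5=43  P6=42  P7=44  P8=49
Turnaround times: P1=23, P2=40, P3=41, P4=12, P5=43, P6=42, P7=44, P8=49
Average turnaround = (23+40+41+12+43+42+44+49) / 8 = 294/8 = 36.75

36.75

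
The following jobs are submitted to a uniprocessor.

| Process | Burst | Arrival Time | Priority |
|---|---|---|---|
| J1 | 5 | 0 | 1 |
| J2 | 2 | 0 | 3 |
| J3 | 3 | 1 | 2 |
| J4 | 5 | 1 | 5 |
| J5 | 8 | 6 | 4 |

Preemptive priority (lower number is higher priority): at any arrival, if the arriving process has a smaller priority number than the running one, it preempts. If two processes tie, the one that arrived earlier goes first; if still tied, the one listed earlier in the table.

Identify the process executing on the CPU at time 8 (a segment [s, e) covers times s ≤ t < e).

Schedule: | J1 0-5 | J3 5-8 | J2 8-10 | J5 10-18 | J4 18-23 |
Completion: J1=5  J2=10  J3=8  J4=23  J5=18

J2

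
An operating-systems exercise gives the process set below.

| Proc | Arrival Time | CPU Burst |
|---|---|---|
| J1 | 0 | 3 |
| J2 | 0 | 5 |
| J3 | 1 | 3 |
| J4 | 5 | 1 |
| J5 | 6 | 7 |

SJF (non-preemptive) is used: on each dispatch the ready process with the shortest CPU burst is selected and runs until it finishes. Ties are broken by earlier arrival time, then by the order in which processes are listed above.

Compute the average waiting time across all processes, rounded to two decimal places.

Timeline: | J1 0-3 | J3 3-6 | J4 6-7 | J2 7-12 | J5 12-19 |
Completion: J1=3  J2=12  J3=6  J4=7  J5=19
Turnaround (C−A): J1=3  J2=12  J3=5  J4=2  J5=13
Waiting times: J1=0, J2=7, J3=2, J4=1, J5=6
Average waiting = (0+7+2+1+6) / 5 = 16/5 = 3.20

3.20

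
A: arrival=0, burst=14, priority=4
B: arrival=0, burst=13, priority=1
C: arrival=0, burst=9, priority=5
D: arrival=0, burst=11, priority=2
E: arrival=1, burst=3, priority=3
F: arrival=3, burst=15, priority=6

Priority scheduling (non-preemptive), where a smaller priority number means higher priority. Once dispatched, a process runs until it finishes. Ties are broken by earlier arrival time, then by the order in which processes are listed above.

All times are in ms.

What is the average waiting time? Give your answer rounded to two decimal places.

25.17

Timeline: | B 0-13 | D 13-24 | E 24-27 | A 27-41 | C 41-50 | F 50-65 |
Completion: A=41  B=13  C=50  D=24  E=27  F=65
Waiting times: A=27, B=0, C=41, D=13, E=23, F=47
Average waiting = (27+0+41+13+23+47) / 6 = 151/6 = 25.17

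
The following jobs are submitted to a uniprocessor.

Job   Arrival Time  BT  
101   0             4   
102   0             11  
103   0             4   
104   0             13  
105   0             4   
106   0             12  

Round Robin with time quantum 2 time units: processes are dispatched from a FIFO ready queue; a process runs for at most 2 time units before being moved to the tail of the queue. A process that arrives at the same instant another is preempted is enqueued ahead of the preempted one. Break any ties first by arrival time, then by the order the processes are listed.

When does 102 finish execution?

43

Gantt: | 101 0-2 | 102 2-4 | 103 4-6 | 104 6-8 | 105 8-10 | 106 10-12 | 101 12-14 | 102 14-16 | 103 16-18 | 104 18-20 | 105 20-22 | 106 22-24 | 102 24-26 | 104 26-28 | 106 28-30 | 102 30-32 | 104 32-34 | 106 34-36 | 102 36-38 | 104 38-40 | 106 40-42 | 102 42-43 | 104 43-45 | 106 45-47 | 104 47-48 |
Completion: 101=14  102=43  103=18  104=48  105=22  106=47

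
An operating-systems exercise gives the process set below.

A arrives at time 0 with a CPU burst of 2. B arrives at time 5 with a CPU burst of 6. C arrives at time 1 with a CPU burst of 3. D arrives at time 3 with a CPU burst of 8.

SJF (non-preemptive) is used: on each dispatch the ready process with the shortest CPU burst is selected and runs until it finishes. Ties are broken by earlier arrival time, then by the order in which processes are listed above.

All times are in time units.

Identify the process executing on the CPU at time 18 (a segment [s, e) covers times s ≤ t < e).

Schedule: | A 0-2 | C 2-5 | B 5-11 | D 11-19 |
Completion: A=2  B=11  C=5  D=19
Turnaround (C−A): A=2  B=6  C=4  D=16

D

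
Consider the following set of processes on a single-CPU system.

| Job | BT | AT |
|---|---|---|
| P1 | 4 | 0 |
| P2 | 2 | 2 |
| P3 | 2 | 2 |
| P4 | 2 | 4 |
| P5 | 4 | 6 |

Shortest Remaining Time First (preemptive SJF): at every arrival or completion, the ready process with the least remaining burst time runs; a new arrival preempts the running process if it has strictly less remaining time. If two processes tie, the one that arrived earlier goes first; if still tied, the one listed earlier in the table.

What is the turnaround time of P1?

Schedule: | P1 0-4 | P2 4-6 | P3 6-8 | P4 8-10 | P5 10-14 |
Completion: P1=4  P2=6  P3=8  P4=10  P5=14
Turnaround(P1) = completion − arrival = 4 − 0 = 4

4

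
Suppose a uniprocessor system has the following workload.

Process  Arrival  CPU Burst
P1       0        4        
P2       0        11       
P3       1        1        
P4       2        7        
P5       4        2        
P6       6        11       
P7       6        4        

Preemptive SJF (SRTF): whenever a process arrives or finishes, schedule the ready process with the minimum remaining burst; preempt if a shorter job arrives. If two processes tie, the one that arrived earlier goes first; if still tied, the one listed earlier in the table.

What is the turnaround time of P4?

Schedule: | P1 0-1 | P3 1-2 | P1 2-5 | P5 5-7 | P7 7-11 | P4 11-18 | P2 18-29 | P6 29-40 |
Completion: P1=5  P2=29  P3=2  P4=18  P5=7  P6=40  P7=11
Turnaround (C−A): P1=5  P2=29  P3=1  P4=16  P5=3  P6=34  P7=5
Turnaround(P4) = completion − arrival = 18 − 2 = 16

16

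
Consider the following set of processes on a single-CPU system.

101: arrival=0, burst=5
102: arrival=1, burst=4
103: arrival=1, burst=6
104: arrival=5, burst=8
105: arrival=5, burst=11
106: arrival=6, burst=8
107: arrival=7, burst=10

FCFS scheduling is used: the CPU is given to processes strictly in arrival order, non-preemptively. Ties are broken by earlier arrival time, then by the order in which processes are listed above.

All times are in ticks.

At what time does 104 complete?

23

Timeline: | 101 0-5 | 102 5-9 | 103 9-15 | 104 15-23 | 105 23-34 | 106 34-42 | 107 42-52 |
Completion: 101=5  102=9  103=15  104=23  105=34  106=42  107=52
Turnaround (C−A): 101=5  102=8  103=14  104=18  105=29  106=36  107=45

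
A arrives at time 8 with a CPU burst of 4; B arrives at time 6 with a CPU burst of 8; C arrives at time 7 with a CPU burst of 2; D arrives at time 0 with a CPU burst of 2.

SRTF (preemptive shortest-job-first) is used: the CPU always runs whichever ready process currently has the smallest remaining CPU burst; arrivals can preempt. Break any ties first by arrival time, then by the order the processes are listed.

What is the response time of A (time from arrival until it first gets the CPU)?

Timeline: | D 0-2 | idle 2-6 | B 6-7 | C 7-9 | A 9-13 | B 13-20 |
Completion: A=13  B=20  C=9  D=2
Turnaround (C−A): A=5  B=14  C=2  D=2
Response(A) = first start − arrival = 9 − 8 = 1

1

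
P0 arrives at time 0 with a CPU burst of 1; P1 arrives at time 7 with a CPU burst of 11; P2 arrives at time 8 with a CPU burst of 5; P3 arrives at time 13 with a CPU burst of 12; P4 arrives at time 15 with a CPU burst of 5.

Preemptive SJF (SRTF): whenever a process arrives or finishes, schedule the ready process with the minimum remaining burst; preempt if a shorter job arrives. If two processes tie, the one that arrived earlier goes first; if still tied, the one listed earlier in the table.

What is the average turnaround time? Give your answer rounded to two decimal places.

11.80

Gantt: | P0 0-1 | idle 1-7 | P1 7-8 | P2 8-13 | P1 13-15 | P4 15-20 | P1 20-28 | P3 28-40 |
Completion: P0=1  P1=28  P2=13  P3=40  P4=20
Turnaround (C−A): P0=1  P1=21  P2=5  P3=27  P4=5
Turnaround times: P0=1, P1=21, P2=5, P3=27, P4=5
Average turnaround = (1+21+5+27+5) / 5 = 59/5 = 11.80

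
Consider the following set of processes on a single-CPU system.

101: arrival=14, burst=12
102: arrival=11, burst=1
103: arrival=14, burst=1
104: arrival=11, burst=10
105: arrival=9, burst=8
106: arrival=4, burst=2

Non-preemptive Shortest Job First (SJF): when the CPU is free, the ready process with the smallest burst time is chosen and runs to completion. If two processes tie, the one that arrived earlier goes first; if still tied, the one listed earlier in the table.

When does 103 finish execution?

Schedule: | idle 0-4 | 106 4-6 | idle 6-9 | 105 9-17 | 102 17-18 | 103 18-19 | 104 19-29 | 101 29-41 |
Completion: 101=41  102=18  103=19  104=29  105=17  106=6

19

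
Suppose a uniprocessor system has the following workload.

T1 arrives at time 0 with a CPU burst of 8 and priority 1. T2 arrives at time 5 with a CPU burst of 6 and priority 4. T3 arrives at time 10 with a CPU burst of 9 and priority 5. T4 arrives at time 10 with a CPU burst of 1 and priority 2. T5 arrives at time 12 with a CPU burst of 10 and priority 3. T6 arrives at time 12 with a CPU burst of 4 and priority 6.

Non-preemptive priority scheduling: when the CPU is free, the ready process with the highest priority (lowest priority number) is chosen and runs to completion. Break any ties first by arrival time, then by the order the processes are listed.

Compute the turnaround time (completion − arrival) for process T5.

13

Gantt: | T1 0-8 | T2 8-14 | T4 14-15 | T5 15-25 | T3 25-34 | T6 34-38 |
Completion: T1=8  T2=14  T3=34  T4=15  T5=25  T6=38
Turnaround (C−A): T1=8  T2=9  T3=24  T4=5  T5=13  T6=26
Turnaround(T5) = completion − arrival = 25 − 12 = 13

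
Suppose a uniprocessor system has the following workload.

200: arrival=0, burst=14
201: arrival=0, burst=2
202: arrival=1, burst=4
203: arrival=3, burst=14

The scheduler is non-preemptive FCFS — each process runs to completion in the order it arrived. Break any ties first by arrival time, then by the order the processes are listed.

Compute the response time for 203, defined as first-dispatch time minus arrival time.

Schedule: | 200 0-14 | 201 14-16 | 202 16-20 | 203 20-34 |
Completion: 200=14  201=16  202=20  203=34
Response(203) = first start − arrival = 20 − 3 = 17

17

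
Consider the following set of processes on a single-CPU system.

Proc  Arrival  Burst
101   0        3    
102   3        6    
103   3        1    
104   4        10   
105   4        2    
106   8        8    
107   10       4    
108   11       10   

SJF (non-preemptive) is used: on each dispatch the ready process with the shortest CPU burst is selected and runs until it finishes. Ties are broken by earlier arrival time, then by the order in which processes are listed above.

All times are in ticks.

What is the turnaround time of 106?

Gantt: | 101 0-3 | 103 3-4 | 105 4-6 | 102 6-12 | 107 12-16 | 106 16-24 | 104 24-34 | 108 34-44 |
Completion: 101=3  102=12  103=4  104=34  105=6  106=24  107=16  108=44
Turnaround(106) = completion − arrival = 24 − 8 = 16

16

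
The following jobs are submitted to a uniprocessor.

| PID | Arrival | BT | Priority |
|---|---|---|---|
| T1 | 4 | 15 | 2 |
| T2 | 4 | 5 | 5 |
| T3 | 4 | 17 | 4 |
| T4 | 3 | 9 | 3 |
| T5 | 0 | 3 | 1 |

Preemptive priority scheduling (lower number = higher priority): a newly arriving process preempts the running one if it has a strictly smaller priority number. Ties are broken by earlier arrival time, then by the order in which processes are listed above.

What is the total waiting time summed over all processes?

78

Schedule: | T5 0-3 | T4 3-4 | T1 4-19 | T4 19-27 | T3 27-44 | T2 44-49 |
Completion: T1=19  T2=49  T3=44  T4=27  T5=3
Waiting = turnaround − burst: T1=0, T2=40, T3=23, T4=15, T5=0
Total waiting = 0 + 40 + 23 + 15 + 0 = 78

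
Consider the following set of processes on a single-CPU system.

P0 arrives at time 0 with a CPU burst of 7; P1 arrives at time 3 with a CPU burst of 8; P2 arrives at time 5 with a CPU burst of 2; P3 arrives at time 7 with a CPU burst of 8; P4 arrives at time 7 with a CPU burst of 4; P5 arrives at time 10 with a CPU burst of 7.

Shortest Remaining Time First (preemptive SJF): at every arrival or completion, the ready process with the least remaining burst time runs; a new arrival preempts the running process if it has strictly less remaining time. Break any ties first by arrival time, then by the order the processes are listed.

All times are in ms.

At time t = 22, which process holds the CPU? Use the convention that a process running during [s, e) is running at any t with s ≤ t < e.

Timeline: | P0 0-7 | P2 7-9 | P4 9-13 | P5 13-20 | P1 20-28 | P3 28-36 |
Completion: P0=7  P1=28  P2=9  P3=36  P4=13  P5=20
Turnaround (C−A): P0=7  P1=25  P2=4  P3=29  P4=6  P5=10

P1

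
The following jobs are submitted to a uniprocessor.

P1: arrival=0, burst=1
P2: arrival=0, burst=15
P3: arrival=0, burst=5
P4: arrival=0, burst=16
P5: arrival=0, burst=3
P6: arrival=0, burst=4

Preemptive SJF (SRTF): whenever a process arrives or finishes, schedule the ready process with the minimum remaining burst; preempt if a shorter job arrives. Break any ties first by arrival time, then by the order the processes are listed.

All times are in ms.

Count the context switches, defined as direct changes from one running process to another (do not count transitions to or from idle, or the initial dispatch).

5

Schedule: | P1 0-1 | P5 1-4 | P6 4-8 | P3 8-13 | P2 13-28 | P4 28-44 |
Completion: P1=1  P2=28  P3=13  P4=44  P5=4  P6=8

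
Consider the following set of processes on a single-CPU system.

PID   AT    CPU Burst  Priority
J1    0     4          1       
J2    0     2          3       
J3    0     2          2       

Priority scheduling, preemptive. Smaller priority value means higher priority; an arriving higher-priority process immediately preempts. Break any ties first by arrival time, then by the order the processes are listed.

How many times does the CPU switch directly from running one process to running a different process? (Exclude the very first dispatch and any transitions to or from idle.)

2

Timeline: | J1 0-4 | J3 4-6 | J2 6-8 |
Completion: J1=4  J2=8  J3=6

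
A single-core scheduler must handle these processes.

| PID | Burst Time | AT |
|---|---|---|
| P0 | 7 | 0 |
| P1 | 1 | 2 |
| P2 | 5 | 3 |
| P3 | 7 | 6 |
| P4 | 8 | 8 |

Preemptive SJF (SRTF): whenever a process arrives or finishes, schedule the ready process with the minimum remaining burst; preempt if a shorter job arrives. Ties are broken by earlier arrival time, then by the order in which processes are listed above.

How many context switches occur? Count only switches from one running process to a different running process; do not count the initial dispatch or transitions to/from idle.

5

Schedule: | P0 0-2 | P1 2-3 | P0 3-8 | P2 8-13 | P3 13-20 | P4 20-28 |
Completion: P0=8  P1=3  P2=13  P3=20  P4=28
Turnaround (C−A): P0=8  P1=1  P2=10  P3=14  P4=20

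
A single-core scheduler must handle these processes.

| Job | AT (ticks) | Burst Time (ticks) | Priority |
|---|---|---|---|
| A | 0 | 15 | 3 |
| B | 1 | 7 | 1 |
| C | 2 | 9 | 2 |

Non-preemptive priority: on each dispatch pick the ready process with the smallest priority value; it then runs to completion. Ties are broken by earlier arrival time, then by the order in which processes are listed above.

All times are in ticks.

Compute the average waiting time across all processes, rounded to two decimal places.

Schedule: | A 0-15 | B 15-22 | C 22-31 |
Completion: A=15  B=22  C=31
Turnaround (C−A): A=15  B=21  C=29
Waiting times: A=0, B=14, C=20
Average waiting = (0+14+20) / 3 = 34/3 = 11.33

11.33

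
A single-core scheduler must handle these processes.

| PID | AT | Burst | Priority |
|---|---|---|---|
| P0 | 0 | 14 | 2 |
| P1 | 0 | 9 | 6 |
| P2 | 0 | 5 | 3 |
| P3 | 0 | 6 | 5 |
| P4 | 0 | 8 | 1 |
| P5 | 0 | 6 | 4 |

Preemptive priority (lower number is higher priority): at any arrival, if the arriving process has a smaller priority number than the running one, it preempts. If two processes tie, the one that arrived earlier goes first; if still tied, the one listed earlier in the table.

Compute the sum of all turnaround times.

Schedule: | P4 0-8 | P0 8-22 | P2 22-27 | P5 27-33 | P3 33-39 | P1 39-48 |
Completion: P0=22  P1=48  P2=27  P3=39  P4=8  P5=33
Turnaround = completion − arrival: P0=22, P1=48, P2=27, P3=39, P4=8, P5=33
Total turnaround = 22 + 48 + 27 + 39 + 8 + 33 = 177

177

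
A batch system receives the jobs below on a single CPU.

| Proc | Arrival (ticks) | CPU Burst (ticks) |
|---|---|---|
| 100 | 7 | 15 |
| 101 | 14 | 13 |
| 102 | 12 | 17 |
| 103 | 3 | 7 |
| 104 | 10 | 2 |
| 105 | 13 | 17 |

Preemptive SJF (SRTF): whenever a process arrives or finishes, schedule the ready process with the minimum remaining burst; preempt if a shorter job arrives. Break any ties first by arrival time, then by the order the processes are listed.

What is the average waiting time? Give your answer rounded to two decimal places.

15.00

Schedule: | idle 0-3 | 103 3-10 | 104 10-12 | 100 12-27 | 101 27-40 | 102 40-57 | 105 57-74 |
Completion: 100=27  101=40  102=57  103=10  104=12  105=74
Turnaround (C−A): 100=20  101=26  102=45  103=7  104=2  105=61
Waiting times: 100=5, 101=13, 102=28, 103=0, 104=0, 105=44
Average waiting = (5+13+28+0+0+44) / 6 = 90/6 = 15.00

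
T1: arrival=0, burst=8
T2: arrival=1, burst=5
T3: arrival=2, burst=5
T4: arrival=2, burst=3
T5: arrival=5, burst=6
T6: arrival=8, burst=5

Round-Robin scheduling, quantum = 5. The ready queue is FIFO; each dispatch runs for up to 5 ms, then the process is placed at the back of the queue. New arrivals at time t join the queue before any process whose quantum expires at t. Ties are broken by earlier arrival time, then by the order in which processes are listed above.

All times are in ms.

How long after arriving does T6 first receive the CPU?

Timeline: | T1 0-5 | T2 5-10 | T3 10-15 | T4 15-18 | T5 18-23 | T1 23-26 | T6 26-31 | T5 31-32 |
Completion: T1=26  T2=10  T3=15  T4=18  T5=32  T6=31
Turnaround (C−A): T1=26  T2=9  T3=13  T4=16  T5=27  T6=23
Response(T6) = first start − arrival = 26 − 8 = 18

18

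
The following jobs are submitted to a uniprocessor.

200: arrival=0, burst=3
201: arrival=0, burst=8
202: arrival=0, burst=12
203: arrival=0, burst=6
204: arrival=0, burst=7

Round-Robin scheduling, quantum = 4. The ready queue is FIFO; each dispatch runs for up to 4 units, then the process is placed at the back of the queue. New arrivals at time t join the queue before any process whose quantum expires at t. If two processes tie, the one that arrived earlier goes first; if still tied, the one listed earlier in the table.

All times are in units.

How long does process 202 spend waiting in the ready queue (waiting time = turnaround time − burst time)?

24

Schedule: | 200 0-3 | 201 3-7 | 202 7-11 | 203 11-15 | 204 15-19 | 201 19-23 | 202 23-27 | 203 27-29 | 204 29-32 | 202 32-36 |
Completion: 200=3  201=23  202=36  203=29  204=32
Turnaround (C−A): 200=3  201=23  202=36  203=29  204=32
Waiting(202) = turnaround − burst = 36 − 12 = 24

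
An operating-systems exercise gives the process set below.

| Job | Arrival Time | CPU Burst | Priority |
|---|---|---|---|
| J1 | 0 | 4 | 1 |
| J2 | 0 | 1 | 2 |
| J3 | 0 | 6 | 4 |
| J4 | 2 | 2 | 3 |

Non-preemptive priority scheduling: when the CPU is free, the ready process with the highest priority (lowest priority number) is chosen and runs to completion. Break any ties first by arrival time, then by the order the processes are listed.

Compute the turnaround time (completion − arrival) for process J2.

Gantt: | J1 0-4 | J2 4-5 | J4 5-7 | J3 7-13 |
Completion: J1=4  J2=5  J3=13  J4=7
Turnaround (C−A): J1=4  J2=5  J3=13  J4=5
Turnaround(J2) = completion − arrival = 5 − 0 = 5

5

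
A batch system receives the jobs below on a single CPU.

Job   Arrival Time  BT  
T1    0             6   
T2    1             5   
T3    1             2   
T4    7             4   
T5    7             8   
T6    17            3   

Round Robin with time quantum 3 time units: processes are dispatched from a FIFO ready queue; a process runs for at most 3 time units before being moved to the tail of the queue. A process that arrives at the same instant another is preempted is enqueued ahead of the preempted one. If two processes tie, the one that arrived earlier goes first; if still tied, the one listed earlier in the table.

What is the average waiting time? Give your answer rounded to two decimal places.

Gantt: | T1 0-3 | T2 3-6 | T3 6-8 | T1 8-11 | T2 11-13 | T4 13-16 | T5 16-19 | T4 19-20 | T6 20-23 | T5 23-28 |
Completion: T1=11  T2=13  T3=8  T4=20  T5=28  T6=23
Turnaround (C−A): T1=11  T2=12  T3=7  T4=13  T5=21  T6=6
Waiting times: T1=5, T2=7, T3=5, T4=9, T5=13, T6=3
Average waiting = (5+7+5+9+13+3) / 6 = 42/6 = 7.00

7.00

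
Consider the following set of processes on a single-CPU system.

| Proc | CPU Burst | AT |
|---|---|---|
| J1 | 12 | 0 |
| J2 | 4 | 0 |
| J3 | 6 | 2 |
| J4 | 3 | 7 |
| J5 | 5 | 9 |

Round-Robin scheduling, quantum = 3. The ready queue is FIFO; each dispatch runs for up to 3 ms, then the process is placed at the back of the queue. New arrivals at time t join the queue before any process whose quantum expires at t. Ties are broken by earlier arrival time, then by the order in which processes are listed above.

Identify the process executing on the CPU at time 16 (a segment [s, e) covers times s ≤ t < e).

J5

Schedule: | J1 0-3 | J2 3-6 | J3 6-9 | J1 9-12 | J2 12-13 | J4 13-16 | J5 16-19 | J3 19-22 | J1 22-25 | J5 25-27 | J1 27-30 |
Completion: J1=30  J2=13  J3=22  J4=16  J5=27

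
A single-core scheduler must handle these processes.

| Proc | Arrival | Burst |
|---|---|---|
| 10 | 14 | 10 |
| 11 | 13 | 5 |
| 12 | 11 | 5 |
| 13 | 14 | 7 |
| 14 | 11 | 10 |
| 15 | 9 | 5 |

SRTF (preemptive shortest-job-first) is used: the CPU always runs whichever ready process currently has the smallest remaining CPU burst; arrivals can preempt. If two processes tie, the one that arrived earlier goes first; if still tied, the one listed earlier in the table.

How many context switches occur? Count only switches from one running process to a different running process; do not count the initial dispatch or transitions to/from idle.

Gantt: | idle 0-9 | 15 9-14 | 12 14-19 | 11 19-24 | 13 24-31 | 14 31-41 | 10 41-51 |
Completion: 10=51  11=24  12=19  13=31  14=41  15=14

5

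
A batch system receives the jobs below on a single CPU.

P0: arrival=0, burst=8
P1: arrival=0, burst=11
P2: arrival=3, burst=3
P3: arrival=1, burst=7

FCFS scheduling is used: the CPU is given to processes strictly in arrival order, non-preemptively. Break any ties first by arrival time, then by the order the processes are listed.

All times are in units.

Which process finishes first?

Schedule: | P0 0-8 | P1 8-19 | P3 19-26 | P2 26-29 |
Completion: P0=8  P1=19  P2=29  P3=26
Turnaround (C−A): P0=8  P1=19  P2=26  P3=25
Finish order: P0 → P1 → P3 → P2

P0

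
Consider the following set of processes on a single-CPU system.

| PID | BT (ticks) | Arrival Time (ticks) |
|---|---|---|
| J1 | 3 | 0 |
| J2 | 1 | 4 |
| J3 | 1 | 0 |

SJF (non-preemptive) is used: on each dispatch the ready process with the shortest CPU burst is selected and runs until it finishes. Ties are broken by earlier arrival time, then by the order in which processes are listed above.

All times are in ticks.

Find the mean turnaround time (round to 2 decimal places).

2.00

Schedule: | J3 0-1 | J1 1-4 | J2 4-5 |
Completion: J1=4  J2=5  J3=1
Turnaround times: J1=4, J2=1, J3=1
Average turnaround = (4+1+1) / 3 = 6/3 = 2.00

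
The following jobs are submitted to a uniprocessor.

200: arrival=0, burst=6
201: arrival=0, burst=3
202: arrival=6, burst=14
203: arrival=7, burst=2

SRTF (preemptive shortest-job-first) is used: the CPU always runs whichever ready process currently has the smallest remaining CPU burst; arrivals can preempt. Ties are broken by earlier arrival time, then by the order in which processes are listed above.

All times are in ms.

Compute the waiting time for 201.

Schedule: | 201 0-3 | 200 3-9 | 203 9-11 | 202 11-25 |
Completion: 200=9  201=3  202=25  203=11
Turnaround (C−A): 200=9  201=3  202=19  203=4
Waiting(201) = turnaround − burst = 3 − 3 = 0

0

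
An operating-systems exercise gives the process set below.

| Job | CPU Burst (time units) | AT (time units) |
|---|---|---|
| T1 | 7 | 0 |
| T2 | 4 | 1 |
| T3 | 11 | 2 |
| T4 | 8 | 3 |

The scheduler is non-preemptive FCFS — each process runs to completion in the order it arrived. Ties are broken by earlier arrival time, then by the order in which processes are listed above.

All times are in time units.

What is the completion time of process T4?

30

Timeline: | T1 0-7 | T2 7-11 | T3 11-22 | T4 22-30 |
Completion: T1=7  T2=11  T3=22  T4=30
Turnaround (C−A): T1=7  T2=10  T3=20  T4=27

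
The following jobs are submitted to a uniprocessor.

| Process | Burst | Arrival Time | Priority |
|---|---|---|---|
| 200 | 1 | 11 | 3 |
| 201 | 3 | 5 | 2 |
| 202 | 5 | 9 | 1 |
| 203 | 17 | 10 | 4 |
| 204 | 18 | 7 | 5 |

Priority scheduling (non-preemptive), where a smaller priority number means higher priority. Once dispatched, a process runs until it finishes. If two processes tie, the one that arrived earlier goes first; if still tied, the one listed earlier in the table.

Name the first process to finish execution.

Timeline: | idle 0-5 | 201 5-8 | 204 8-26 | 202 26-31 | 200 31-32 | 203 32-49 |
Completion: 200=32  201=8  202=31  203=49  204=26
Turnaround (C−A): 200=21  201=3  202=22  203=39  204=19
Finish order: 201 → 204 → 202 → 200 → 203

201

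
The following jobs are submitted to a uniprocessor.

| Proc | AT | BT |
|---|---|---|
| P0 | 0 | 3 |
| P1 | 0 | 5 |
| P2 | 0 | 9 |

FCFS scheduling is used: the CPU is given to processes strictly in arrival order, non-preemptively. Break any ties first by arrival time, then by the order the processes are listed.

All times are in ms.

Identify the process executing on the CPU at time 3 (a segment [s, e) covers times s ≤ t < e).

Gantt: | P0 0-3 | P1 3-8 | P2 8-17 |
Completion: P0=3  P1=8  P2=17

P1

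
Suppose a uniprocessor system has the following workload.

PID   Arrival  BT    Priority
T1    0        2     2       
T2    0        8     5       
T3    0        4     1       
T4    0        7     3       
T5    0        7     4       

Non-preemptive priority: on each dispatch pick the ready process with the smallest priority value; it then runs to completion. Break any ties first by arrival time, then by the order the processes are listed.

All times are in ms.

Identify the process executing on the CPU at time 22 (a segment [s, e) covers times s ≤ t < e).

Schedule: | T3 0-4 | T1 4-6 | T4 6-13 | T5 13-20 | T2 20-28 |
Completion: T1=6  T2=28  T3=4  T4=13  T5=20

T2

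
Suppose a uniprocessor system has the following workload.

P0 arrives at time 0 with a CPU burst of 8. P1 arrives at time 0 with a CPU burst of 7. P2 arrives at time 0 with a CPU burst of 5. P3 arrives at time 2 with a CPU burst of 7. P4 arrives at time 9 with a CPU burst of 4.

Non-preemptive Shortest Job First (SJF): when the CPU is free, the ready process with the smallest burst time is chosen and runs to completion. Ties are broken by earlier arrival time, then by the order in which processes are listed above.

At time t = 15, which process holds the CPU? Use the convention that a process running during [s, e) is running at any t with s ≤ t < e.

P4

Schedule: | P2 0-5 | P1 5-12 | P4 12-16 | P3 16-23 | P0 23-31 |
Completion: P0=31  P1=12  P2=5  P3=23  P4=16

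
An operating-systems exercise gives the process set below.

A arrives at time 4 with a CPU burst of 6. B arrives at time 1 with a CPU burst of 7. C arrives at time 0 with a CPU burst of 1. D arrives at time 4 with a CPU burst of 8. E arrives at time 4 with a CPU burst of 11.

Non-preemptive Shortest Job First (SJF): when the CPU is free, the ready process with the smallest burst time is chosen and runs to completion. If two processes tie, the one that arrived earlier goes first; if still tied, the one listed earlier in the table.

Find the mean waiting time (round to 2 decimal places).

Schedule: | C 0-1 | B 1-8 | A 8-14 | D 14-22 | E 22-33 |
Completion: A=14  B=8  C=1  D=22  E=33
Waiting times: A=4, B=0, C=0, D=10, E=18
Average waiting = (4+0+0+10+18) / 5 = 32/5 = 6.40

6.40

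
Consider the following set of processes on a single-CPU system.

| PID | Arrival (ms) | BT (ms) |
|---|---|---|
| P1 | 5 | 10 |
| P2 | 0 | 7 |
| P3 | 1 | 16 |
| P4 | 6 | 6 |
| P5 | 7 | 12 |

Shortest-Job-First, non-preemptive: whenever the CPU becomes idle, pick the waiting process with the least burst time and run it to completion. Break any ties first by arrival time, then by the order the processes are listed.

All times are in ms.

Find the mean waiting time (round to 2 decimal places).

Gantt: | P2 0-7 | P4 7-13 | P1 13-23 | P5 23-35 | P3 35-51 |
Completion: P1=23  P2=7  P3=51  P4=13  P5=35
Turnaround (C−A): P1=18  P2=7  P3=50  P4=7  P5=28
Waiting times: P1=8, P2=0, P3=34, P4=1, P5=16
Average waiting = (8+0+34+1+16) / 5 = 59/5 = 11.80

11.80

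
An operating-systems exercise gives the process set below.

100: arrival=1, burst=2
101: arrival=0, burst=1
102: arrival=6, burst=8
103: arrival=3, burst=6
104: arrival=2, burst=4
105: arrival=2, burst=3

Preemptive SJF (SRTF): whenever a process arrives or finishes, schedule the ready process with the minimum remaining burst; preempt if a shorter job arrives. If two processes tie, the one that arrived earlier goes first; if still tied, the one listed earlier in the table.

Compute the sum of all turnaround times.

Schedule: | 101 0-1 | 100 1-3 | 105 3-6 | 104 6-10 | 103 10-16 | 102 16-24 |
Completion: 100=3  101=1  102=24  103=16  104=10  105=6
Turnaround (C−A): 100=2  101=1  102=18  103=13  104=8  105=4
Turnaround = completion − arrival: 100=2, 101=1, 102=18, 103=13, 104=8, 105=4
Total turnaround = 2 + 1 + 18 + 13 + 8 + 4 = 46

46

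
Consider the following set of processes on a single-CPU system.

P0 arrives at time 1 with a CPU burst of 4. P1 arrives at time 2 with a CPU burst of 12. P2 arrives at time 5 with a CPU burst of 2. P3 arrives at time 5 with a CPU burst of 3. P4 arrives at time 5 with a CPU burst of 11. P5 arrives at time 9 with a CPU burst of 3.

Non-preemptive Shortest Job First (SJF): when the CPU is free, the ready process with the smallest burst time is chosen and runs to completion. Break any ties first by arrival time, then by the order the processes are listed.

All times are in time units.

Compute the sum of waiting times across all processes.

33

Schedule: | idle 0-1 | P0 1-5 | P2 5-7 | P3 7-10 | P5 10-13 | P4 13-24 | P1 24-36 |
Completion: P0=5  P1=36  P2=7  P3=10  P4=24  P5=13
Waiting = turnaround − burst: P0=0, P1=22, P2=0, P3=2, P4=8, P5=1
Total waiting = 0 + 22 + 0 + 2 + 8 + 1 = 33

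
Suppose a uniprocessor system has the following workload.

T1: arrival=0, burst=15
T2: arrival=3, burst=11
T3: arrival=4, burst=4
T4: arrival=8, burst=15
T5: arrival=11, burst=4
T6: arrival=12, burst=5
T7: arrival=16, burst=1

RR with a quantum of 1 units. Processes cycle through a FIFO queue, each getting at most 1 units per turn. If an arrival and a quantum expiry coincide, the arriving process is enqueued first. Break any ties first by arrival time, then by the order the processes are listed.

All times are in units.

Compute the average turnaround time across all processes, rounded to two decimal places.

Schedule: | T1 0-3 | T2 3-4 | T1 4-5 | T3 5-6 | T2 6-7 | T1 7-8 | T3 8-9 | T2 9-10 | T4 10-11 | T1 11-12 | T3 12-13 | T2 13-14 | T5 14-15 | T4 15-16 | T6 16-17 | T1 17-18 | T3 18-19 | T2 19-20 | T5 20-21 | T7 21-22 | T4 22-23 | T6 23-24 | T1 24-25 | T2 25-26 | T5 26-27 | T4 27-28 | T6 28-29 | T1 29-30 | T2 30-31 | T5 31-32 | T4 32-33 | T6 33-34 | T1 34-35 | T2 35-36 | T4 36-37 | T6 37-38 | T1 38-39 | T2 39-40 | T4 40-41 | T1 41-42 | T2 42-43 | T4 43-44 | T1 44-45 | T2 45-46 | T4 46-47 | T1 47-48 | T4 48-49 | T1 49-50 | T4 50-55 |
Completion: T1=50  T2=46  T3=19  T4=55  T5=32  T6=38  T7=22
Turnaround (C−A): T1=50  T2=43  T3=15  T4=47  T5=21  T6=26  T7=6
Turnaround times: T1=50, T2=43, T3=15, T4=47, T5=21, T6=26, T7=6
Average turnaround = (50+43+15+47+21+26+6) / 7 = 208/7 = 29.71

29.71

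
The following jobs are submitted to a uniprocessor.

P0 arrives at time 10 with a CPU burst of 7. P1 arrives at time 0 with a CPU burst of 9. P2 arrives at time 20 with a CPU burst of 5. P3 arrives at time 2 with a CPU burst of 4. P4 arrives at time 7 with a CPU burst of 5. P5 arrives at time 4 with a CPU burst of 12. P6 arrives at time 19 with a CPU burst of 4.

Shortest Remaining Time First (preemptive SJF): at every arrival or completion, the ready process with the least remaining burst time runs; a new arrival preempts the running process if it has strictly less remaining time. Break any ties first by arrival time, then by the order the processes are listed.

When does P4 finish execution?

Timeline: | P1 0-2 | P3 2-6 | P1 6-7 | P4 7-12 | P1 12-18 | P0 18-19 | P6 19-23 | P2 23-28 | P0 28-34 | P5 34-46 |
Completion: P0=34  P1=18  P2=28  P3=6  P4=12  P5=46  P6=23

12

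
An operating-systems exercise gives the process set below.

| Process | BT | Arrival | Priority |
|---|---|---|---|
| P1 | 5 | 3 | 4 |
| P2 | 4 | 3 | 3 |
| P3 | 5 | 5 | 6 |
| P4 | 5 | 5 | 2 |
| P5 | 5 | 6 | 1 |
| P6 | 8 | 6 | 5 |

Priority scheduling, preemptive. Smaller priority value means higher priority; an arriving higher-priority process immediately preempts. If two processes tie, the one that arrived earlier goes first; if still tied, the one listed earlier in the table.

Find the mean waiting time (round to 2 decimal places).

Gantt: | idle 0-3 | P2 3-5 | P4 5-6 | P5 6-11 | P4 11-15 | P2 15-17 | P1 17-22 | P6 22-30 | P3 30-35 |
Completion: P1=22  P2=17  P3=35  P4=15  P5=11  P6=30
Turnaround (C−A): P1=19  P2=14  P3=30  P4=10  P5=5  P6=24
Waiting times: P1=14, P2=10, P3=25, P4=5, P5=0, P6=16
Average waiting = (14+10+25+5+0+16) / 6 = 70/6 = 11.67

11.67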